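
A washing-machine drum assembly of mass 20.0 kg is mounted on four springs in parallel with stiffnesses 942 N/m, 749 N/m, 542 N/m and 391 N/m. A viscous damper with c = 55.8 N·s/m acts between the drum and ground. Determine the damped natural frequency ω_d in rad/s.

11.4 rad/s

Parallel springs add: k_eq = 942 + 749 + 542 + 391 = 2624 N/m.
ω_n = √(k_eq/m) = √(2624/20.0) = 11.45 rad/s.
Critical damping c_c = 2√(k_eq·m) = 2√(2624 × 20.0) = 458.2 N·s/m, so ζ = c/c_c = 55.8/458.2 = 0.1218.
ω_d = ω_n√(1 − ζ²) = 11.45 × √(1 − 0.0148) = 11.37 rad/s.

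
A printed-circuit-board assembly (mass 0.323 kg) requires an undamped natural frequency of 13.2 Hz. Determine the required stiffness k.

ω_n = 2πf_n = 2π × 13.2 = 82.94 rad/s.
k = m·ω_n² = 0.323 × 82.94² = 0.323 × 6879 = 2222 N/m.

2220 N/m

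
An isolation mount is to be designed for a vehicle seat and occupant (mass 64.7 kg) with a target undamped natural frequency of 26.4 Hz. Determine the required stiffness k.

1780000 N/m

ω_n = 2πf_n = 2π × 26.4 = 165.9 rad/s.
k = m·ω_n² = 64.7 × 165.9² = 64.7 × 27510 = 1780000 N/m.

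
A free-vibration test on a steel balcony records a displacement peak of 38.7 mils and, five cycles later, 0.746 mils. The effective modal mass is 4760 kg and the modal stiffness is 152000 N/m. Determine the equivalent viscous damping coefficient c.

Logarithmic decrement δ = (1/n)·ln(x₀/x_n) = (1/5)·ln(38.7/0.746) = (1/5)·ln(51.88) = 0.7898.
ζ = δ/√(4π² + δ²) = 0.7898/√(39.48 + 0.624) = 0.7898/6.333 = 0.1247.
c = ζ · 2√(km) = 0.1247 × 2√(152000 × 4760) = 0.1247 × 53800 = 6709 N·s/m.

6710 N·s/m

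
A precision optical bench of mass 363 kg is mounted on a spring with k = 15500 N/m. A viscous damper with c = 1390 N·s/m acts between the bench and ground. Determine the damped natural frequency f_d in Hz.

0.994 Hz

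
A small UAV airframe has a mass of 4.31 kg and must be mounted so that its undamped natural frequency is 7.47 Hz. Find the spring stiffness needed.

ω_n = 2πf_n = 2π × 7.47 = 46.94 rad/s.
k = m·ω_n² = 4.31 × 46.94² = 4.31 × 2203 = 9495 N/m.

9490 N/m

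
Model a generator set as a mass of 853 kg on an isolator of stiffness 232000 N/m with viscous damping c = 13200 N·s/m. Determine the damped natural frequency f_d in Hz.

2.32 Hz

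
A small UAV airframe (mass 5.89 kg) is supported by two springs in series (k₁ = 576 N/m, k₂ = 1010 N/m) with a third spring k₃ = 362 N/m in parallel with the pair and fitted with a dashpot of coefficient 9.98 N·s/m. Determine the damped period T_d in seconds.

Series pair: k_s = k₁k₂/(k₁+k₂) = (576)(1010)/(576 + 1010) = 366.8 N/m. In parallel with k₃: k_eq = 366.8 + 362 = 728.8 N/m.
ω_n = √(k_eq/m) = √(728.8/5.89) = 11.12 rad/s.
Critical damping c_c = 2√(k_eq·m) = 2√(728.8 × 5.89) = 131.0 N·s/m, so ζ = c/c_c = 9.98/131.0 = 0.07616.
ω_d = ω_n√(1 − ζ²) = 11.12 × √(1 − 0.00580) = 11.09 rad/s.
T_d = 2π/ω_d = 0.5665 s.

0.566 s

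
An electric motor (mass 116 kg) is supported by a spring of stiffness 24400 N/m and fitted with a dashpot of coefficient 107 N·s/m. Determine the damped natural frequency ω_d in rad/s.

ω_n = √(k/m) = √(24400/116) = 14.50 rad/s.
Critical damping c_c = 2√(k·m) = 2√(24400 × 116) = 3365 N·s/m, so ζ = c/c_c = 107/3365 = 0.03180.
ω_d = ω_n√(1 − ζ²) = 14.50 × √(1 − 0.00101) = 14.50 rad/s.

14.5 rad/s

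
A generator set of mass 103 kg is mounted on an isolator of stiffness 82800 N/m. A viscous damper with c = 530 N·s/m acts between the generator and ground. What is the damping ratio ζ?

0.0907

ω_n = √(k/m) = √(82800/103) = 28.35 rad/s.
Critical damping c_c = 2√(k·m) = 2√(82800 × 103) = 5841 N·s/m, so ζ = c/c_c = 530/5841 = 0.09074.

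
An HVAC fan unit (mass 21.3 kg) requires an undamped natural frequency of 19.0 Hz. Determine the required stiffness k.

304000 N/m

ω_n = 2πf_n = 2π × 19.0 = 119.4 rad/s.
k = m·ω_n² = 21.3 × 119.4² = 21.3 × 14250 = 303600 N/m.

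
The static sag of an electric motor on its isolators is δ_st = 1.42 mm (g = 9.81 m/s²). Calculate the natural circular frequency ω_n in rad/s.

83.1 rad/s

ω_n = √(g/δ_st) = √(9.81/0.00142) = √6908 = 83.12 rad/s.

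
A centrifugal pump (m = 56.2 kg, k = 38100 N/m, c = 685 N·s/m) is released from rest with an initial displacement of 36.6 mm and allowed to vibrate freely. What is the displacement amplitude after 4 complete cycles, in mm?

ζ = c/(2√(km)) = 685/(2√(38100 × 56.2)) = 685/2927 = 0.2341.
Logarithmic decrement δ = 2πζ/√(1 − ζ²) = 2π × 0.2341/√(1 − 0.0548) = 1.513.
After n cycles, x_n/x₀ = e^(−nδ), so x_4 = 36.6 × e^(−4 × 1.513) = 36.6 × 0.002356 = 0.08624 mm.

0.0862 mm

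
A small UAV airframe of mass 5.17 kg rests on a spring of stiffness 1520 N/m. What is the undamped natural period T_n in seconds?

0.366 s

ω_n = √(k/m) = √(1520/5.17) = √294.0 = 17.15 rad/s.
T_n = 2π/ω_n = 6.283/17.15 = 0.3664 s.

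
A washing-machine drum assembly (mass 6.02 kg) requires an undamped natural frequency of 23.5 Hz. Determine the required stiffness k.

131000 N/m

ω_n = 2πf_n = 2π × 23.5 = 147.7 rad/s.
k = m·ω_n² = 6.02 × 147.7² = 6.02 × 21800 = 131200 N/m.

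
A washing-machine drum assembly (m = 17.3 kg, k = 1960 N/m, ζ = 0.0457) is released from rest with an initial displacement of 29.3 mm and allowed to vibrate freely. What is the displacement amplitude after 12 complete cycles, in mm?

Logarithmic decrement δ = 2πζ/√(1 − ζ²) = 2π × 0.04570/√(1 − 0.00209) = 0.2874.
After n cycles, x_n/x₀ = e^(−nδ), so x_12 = 29.3 × e^(−12 × 0.2874) = 29.3 × 0.03177 = 0.9308 mm.

0.931 mm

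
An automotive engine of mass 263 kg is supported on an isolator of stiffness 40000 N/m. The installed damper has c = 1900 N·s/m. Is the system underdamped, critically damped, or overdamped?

c_c = 2√(k·m) = 6487 N·s/m; ζ = c/c_c = 1900/6487 = 0.293.
Since ζ < 1 the system is underdamped.

underdamped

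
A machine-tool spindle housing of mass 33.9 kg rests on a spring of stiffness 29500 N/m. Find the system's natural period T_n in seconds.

ω_n = √(k/m) = √(29500/33.9) = √870.2 = 29.50 rad/s.
T_n = 2π/ω_n = 6.283/29.50 = 0.2130 s.

0.213 s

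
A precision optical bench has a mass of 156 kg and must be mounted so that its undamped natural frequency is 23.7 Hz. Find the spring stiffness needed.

3460000 N/m

ω_n = 2πf_n = 2π × 23.7 = 148.9 rad/s.
k = m·ω_n² = 156 × 148.9² = 156 × 22170 = 3459000 N/m.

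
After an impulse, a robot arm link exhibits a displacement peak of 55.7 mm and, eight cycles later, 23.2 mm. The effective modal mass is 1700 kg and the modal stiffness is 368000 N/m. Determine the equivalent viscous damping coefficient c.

871 N·s/m

Logarithmic decrement δ = (1/n)·ln(x₀/x_n) = (1/8)·ln(55.7/23.2) = (1/8)·ln(2.401) = 0.1095.
ζ = δ/√(4π² + δ²) = 0.1095/√(39.48 + 0.0120) = 0.1095/6.284 = 0.01742.
c = ζ · 2√(km) = 0.01742 × 2√(368000 × 1700) = 0.01742 × 50020 = 871.5 N·s/m.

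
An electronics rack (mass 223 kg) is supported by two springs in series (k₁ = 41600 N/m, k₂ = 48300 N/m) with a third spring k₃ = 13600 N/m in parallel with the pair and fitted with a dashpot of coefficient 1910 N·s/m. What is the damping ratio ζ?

0.337

Series pair: k_s = k₁k₂/(k₁+k₂) = (41600)(48300)/(41600 + 48300) = 22350 N/m. In parallel with k₃: k_eq = 22350 + 13600 = 35950 N/m.
ω_n = √(k_eq/m) = √(35950/223) = 12.70 rad/s.
Critical damping c_c = 2√(k_eq·m) = 2√(35950 × 223) = 5663 N·s/m, so ζ = c/c_c = 1910/5663 = 0.3373.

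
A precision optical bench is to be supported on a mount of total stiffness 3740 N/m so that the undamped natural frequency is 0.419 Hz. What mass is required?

540 kg

ω_n = 2πf_n = 2π × 0.419 = 2.633 rad/s.
m = k/ω_n² = 3740/2.633² = 3740/6.931 = 539.6 kg.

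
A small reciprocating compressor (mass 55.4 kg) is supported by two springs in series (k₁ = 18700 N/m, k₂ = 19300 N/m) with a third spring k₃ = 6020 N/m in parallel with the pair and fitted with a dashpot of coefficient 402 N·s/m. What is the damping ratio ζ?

0.217

Series pair: k_s = k₁k₂/(k₁+k₂) = (18700)(19300)/(18700 + 19300) = 9498 N/m. In parallel with k₃: k_eq = 9498 + 6020 = 15520 N/m.
ω_n = √(k_eq/m) = √(15520/55.4) = 16.74 rad/s.
Critical damping c_c = 2√(k_eq·m) = 2√(15520 × 55.4) = 1854 N·s/m, so ζ = c/c_c = 402/1854 = 0.2168.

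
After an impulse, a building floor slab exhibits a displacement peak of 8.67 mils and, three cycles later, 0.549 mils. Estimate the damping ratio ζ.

0.145

Logarithmic decrement δ = (1/n)·ln(x₀/x_n) = (1/3)·ln(8.67/0.549) = (1/3)·ln(15.79) = 0.9198.
ζ = δ/√(4π² + δ²) = 0.9198/√(39.48 + 0.846) = 0.9198/6.350 = 0.1449.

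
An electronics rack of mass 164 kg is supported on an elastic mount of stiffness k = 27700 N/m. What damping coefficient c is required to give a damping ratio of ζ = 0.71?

3030 N·s/m

c_c = 2√(k·m) = 2√(27700 × 164) = 4263 N·s/m.
c = ζ·c_c = 0.71 × 4263 = 3027 N·s/m.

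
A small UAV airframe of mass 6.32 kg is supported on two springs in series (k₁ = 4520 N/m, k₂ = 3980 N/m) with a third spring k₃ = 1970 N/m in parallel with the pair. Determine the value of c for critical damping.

321 N·s/m

Series pair: k_s = k₁k₂/(k₁+k₂) = (4520)(3980)/(4520 + 3980) = 2116 N/m. In parallel with k₃: k_eq = 2116 + 1970 = 4086 N/m.
c_c = 2√(k_eq·m) = 2√(4086 × 6.32) = 2 × 160.7 = 321.4 N·s/m.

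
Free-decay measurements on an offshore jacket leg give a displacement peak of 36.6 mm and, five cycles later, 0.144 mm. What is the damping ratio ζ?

0.174

Logarithmic decrement δ = (1/n)·ln(x₀/x_n) = (1/5)·ln(36.6/0.144) = (1/5)·ln(254.2) = 1.108.
ζ = δ/√(4π² + δ²) = 1.108/√(39.48 + 1.23) = 1.108/6.380 = 0.1736.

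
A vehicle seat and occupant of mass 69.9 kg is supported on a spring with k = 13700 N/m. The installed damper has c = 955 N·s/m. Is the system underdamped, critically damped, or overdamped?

c_c = 2√(k·m) = 1957 N·s/m; ζ = c/c_c = 955/1957 = 0.488.
Since ζ < 1 the system is underdamped.

underdamped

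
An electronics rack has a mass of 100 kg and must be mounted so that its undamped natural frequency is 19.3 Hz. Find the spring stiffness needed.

1470000 N/m

ω_n = 2πf_n = 2π × 19.3 = 121.3 rad/s.
k = m·ω_n² = 100 × 121.3² = 100 × 14710 = 1471000 N/m.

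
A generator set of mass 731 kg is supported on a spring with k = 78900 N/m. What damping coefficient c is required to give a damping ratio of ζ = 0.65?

c_c = 2√(k·m) = 2√(78900 × 731) = 15190 N·s/m.
c = ζ·c_c = 0.65 × 15190 = 9873 N·s/m.

9870 N·s/m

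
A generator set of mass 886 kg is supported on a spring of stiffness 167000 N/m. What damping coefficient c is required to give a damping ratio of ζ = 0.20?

4870 N·s/m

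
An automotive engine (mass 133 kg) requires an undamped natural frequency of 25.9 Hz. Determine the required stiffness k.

ω_n = 2πf_n = 2π × 25.9 = 162.7 rad/s.
k = m·ω_n² = 133 × 162.7² = 133 × 26480 = 3522000 N/m.

3520000 N/m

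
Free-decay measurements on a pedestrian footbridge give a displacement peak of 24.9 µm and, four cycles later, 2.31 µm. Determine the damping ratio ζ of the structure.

0.0942

Logarithmic decrement δ = (1/n)·ln(x₀/x_n) = (1/4)·ln(24.9/2.31) = (1/4)·ln(10.78) = 0.5944.
ζ = δ/√(4π² + δ²) = 0.5944/√(39.48 + 0.353) = 0.5944/6.311 = 0.09418.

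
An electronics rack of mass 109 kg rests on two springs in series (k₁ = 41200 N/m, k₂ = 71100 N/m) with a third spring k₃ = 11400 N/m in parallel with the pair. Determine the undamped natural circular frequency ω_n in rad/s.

Series pair: k_s = k₁k₂/(k₁+k₂) = (41200)(71100)/(41200 + 71100) = 26080 N/m. In parallel with k₃: k_eq = 26080 + 11400 = 37480 N/m.
ω_n = √(k_eq/m) = √(37480/109) = √343.9 = 18.54 rad/s.

18.5 rad/s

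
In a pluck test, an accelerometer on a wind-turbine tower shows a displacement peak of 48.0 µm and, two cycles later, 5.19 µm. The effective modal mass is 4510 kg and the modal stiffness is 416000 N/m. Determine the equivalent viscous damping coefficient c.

15100 N·s/m

Logarithmic decrement δ = (1/n)·ln(x₀/x_n) = (1/2)·ln(48.0/5.19) = (1/2)·ln(9.249) = 1.112.
ζ = δ/√(4π² + δ²) = 1.112/√(39.48 + 1.24) = 1.112/6.381 = 0.1743.
c = ζ · 2√(km) = 0.1743 × 2√(416000 × 4510) = 0.1743 × 86630 = 15100 N·s/m.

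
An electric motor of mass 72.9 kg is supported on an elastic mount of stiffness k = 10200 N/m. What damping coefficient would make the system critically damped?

1720 N·s/m

c_c = 2√(k·m) = 2√(10200 × 72.9) = 2 × 862.3 = 1725 N·s/m.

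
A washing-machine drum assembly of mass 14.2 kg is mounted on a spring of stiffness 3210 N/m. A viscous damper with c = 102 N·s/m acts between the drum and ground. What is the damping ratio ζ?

0.239

ω_n = √(k/m) = √(3210/14.2) = 15.04 rad/s.
Critical damping c_c = 2√(k·m) = 2√(3210 × 14.2) = 427.0 N·s/m, so ζ = c/c_c = 102/427.0 = 0.2389.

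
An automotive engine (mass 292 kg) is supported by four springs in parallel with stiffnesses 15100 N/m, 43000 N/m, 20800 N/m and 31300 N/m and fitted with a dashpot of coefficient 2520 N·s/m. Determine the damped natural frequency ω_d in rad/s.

18.9 rad/s

Parallel springs add: k_eq = 15100 + 43000 + 20800 + 31300 = 110200 N/m.
ω_n = √(k_eq/m) = √(110200/292) = 19.43 rad/s.
Critical damping c_c = 2√(k_eq·m) = 2√(110200 × 292) = 11350 N·s/m, so ζ = c/c_c = 2520/11350 = 0.2221.
ω_d = ω_n√(1 − ζ²) = 19.43 × √(1 − 0.0493) = 18.94 rad/s.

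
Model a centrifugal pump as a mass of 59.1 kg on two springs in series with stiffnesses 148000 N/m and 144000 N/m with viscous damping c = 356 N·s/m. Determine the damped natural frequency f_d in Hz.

Series springs: 1/k_eq = 1/148000 + 1/144000 = 1.370×10^-5, so k_eq = 72990 N/m.
ω_n = √(k_eq/m) = √(72990/59.1) = 35.14 rad/s.
Critical damping c_c = 2√(k_eq·m) = 2√(72990 × 59.1) = 4154 N·s/m, so ζ = c/c_c = 356/4154 = 0.08570.
ω_d = ω_n√(1 − ζ²) = 35.14 × √(1 − 0.00735) = 35.01 rad/s.
f_d = ω_d/(2π) = 5.572 Hz.

5.57 Hz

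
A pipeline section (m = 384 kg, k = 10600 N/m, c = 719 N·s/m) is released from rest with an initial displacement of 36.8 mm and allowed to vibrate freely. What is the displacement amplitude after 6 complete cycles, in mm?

ζ = c/(2√(km)) = 719/(2√(10600 × 384)) = 719/4035 = 0.1782.
Logarithmic decrement δ = 2πζ/√(1 − ζ²) = 2π × 0.1782/√(1 − 0.0318) = 1.138.
After n cycles, x_n/x₀ = e^(−nδ), so x_6 = 36.8 × e^(−6 × 1.138) = 36.8 × 0.001084 = 0.03990 mm.

0.0399 mm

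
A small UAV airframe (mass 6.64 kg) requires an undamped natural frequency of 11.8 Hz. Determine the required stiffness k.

36500 N/m

ω_n = 2πf_n = 2π × 11.8 = 74.14 rad/s.
k = m·ω_n² = 6.64 × 74.14² = 6.64 × 5497 = 36500 N/m.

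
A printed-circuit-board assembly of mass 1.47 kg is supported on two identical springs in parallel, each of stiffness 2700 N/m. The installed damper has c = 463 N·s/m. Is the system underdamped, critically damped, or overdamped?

Parallel springs add: k_eq = 2 × 2700 = 5400 N/m.
c_c = 2√(k_eq·m) = 178.2 N·s/m; ζ = c/c_c = 463/178.2 = 2.60.
Since ζ > 1 the system is overdamped.

overdamped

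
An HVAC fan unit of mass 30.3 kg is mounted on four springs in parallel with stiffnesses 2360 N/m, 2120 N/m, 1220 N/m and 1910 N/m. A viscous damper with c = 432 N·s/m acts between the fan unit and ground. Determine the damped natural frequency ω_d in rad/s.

14.2 rad/s

Parallel springs add: k_eq = 2360 + 2120 + 1220 + 1910 = 7610 N/m.
ω_n = √(k_eq/m) = √(7610/30.3) = 15.85 rad/s.
Critical damping c_c = 2√(k_eq·m) = 2√(7610 × 30.3) = 960.4 N·s/m, so ζ = c/c_c = 432/960.4 = 0.4498.
ω_d = ω_n√(1 − ζ²) = 15.85 × √(1 − 0.202) = 14.15 rad/s.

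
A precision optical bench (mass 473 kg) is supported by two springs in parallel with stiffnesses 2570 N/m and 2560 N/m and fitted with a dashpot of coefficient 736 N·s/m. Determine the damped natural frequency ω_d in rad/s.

Parallel springs add: k_eq = 2570 + 2560 = 5130 N/m.
ω_n = √(k_eq/m) = √(5130/473) = 3.293 rad/s.
Critical damping c_c = 2√(k_eq·m) = 2√(5130 × 473) = 3115 N·s/m, so ζ = c/c_c = 736/3115 = 0.2362.
ω_d = ω_n√(1 − ζ²) = 3.293 × √(1 − 0.0558) = 3.200 rad/s.

3.20 rad/s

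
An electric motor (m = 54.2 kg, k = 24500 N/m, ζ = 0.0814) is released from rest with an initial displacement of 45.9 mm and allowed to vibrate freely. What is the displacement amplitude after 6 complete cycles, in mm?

2.11 mm

Logarithmic decrement δ = 2πζ/√(1 − ζ²) = 2π × 0.08140/√(1 − 0.00663) = 0.5132.
After n cycles, x_n/x₀ = e^(−nδ), so x_6 = 45.9 × e^(−6 × 0.5132) = 45.9 × 0.04601 = 2.112 mm.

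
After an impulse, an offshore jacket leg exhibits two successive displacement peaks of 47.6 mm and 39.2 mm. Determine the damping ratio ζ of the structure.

0.0309

Logarithmic decrement δ = (1/n)·ln(x₀/x_n) = (1/1)·ln(47.6/39.2) = (1/1)·ln(1.214) = 0.1942.
ζ = δ/√(4π² + δ²) = 0.1942/√(39.48 + 0.0377) = 0.1942/6.286 = 0.03089.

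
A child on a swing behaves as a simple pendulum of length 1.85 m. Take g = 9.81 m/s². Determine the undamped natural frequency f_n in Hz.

For a simple pendulum ω_n = √(g/L) = √(9.81/1.85) = √5.303 = 2.303 rad/s.
f_n = ω_n/(2π) = 2.303/6.283 = 0.3665 Hz.

0.366 Hz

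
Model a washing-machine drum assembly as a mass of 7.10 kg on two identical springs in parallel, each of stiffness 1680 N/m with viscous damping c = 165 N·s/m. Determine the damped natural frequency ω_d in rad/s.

18.4 rad/s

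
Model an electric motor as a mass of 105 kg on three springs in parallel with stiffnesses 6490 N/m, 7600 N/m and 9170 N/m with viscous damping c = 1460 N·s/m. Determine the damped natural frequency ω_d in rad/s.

Parallel springs add: k_eq = 6490 + 7600 + 9170 = 23260 N/m.
ω_n = √(k_eq/m) = √(23260/105) = 14.88 rad/s.
Critical damping c_c = 2√(k_eq·m) = 2√(23260 × 105) = 3126 N·s/m, so ζ = c/c_c = 1460/3126 = 0.4671.
ω_d = ω_n√(1 − ζ²) = 14.88 × √(1 − 0.218) = 13.16 rad/s.

13.2 rad/s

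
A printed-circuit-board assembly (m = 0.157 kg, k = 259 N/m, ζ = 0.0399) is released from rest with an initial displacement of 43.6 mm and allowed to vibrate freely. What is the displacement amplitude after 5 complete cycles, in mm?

12.4 mm

Logarithmic decrement δ = 2πζ/√(1 − ζ²) = 2π × 0.03990/√(1 − 0.00159) = 0.2509.
After n cycles, x_n/x₀ = e^(−nδ), so x_5 = 43.6 × e^(−5 × 0.2509) = 43.6 × 0.2852 = 12.44 mm.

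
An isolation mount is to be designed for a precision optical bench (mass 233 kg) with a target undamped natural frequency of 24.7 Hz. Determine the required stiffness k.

5610000 N/m

ω_n = 2πf_n = 2π × 24.7 = 155.2 rad/s.
k = m·ω_n² = 233 × 155.2² = 233 × 24090 = 5612000 N/m.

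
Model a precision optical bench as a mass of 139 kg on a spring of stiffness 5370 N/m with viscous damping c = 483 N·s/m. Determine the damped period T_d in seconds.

ω_n = √(k/m) = √(5370/139) = 6.216 rad/s.
Critical damping c_c = 2√(k·m) = 2√(5370 × 139) = 1728 N·s/m, so ζ = c/c_c = 483/1728 = 0.2795.
ω_d = ω_n√(1 − ζ²) = 6.216 × √(1 − 0.0781) = 5.968 rad/s.
T_d = 2π/ω_d = 1.053 s.

1.05 s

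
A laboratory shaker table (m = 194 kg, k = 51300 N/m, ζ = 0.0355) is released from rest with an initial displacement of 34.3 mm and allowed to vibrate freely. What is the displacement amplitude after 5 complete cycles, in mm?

11.2 mm

Logarithmic decrement δ = 2πζ/√(1 − ζ²) = 2π × 0.03550/√(1 − 0.00126) = 0.2232.
After n cycles, x_n/x₀ = e^(−nδ), so x_5 = 34.3 × e^(−5 × 0.2232) = 34.3 × 0.3276 = 11.24 mm.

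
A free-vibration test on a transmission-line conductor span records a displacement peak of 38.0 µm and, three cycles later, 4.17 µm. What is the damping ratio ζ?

0.116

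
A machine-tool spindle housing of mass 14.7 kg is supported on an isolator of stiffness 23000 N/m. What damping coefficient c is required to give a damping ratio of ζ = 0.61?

709 N·s/m

c_c = 2√(k·m) = 2√(23000 × 14.7) = 1163 N·s/m.
c = ζ·c_c = 0.61 × 1163 = 709.4 N·s/m.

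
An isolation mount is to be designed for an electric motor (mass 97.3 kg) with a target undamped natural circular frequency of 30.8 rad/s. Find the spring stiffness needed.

92300 N/m

k = m·ω_n² = 97.3 × 30.80² = 97.3 × 948.6 = 92300 N/m.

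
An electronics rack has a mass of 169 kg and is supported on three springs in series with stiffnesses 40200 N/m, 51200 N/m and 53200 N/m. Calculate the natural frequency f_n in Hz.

1.54 Hz

Series springs: 1/k_eq = 1/40200 + 1/51200 + 1/53200 = 6.320×10^-5, so k_eq = 15820 N/m.
ω_n = √(k_eq/m) = √(15820/169) = √93.62 = 9.676 rad/s.
f_n = ω_n/(2π) = 9.676/6.283 = 1.540 Hz.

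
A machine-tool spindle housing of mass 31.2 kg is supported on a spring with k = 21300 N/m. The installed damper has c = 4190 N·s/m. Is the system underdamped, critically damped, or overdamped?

c_c = 2√(k·m) = 1630 N·s/m; ζ = c/c_c = 4190/1630 = 2.57.
Since ζ > 1 the system is overdamped.

overdamped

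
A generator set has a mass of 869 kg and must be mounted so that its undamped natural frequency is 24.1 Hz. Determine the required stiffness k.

19900000 N/m

ω_n = 2πf_n = 2π × 24.1 = 151.4 rad/s.
k = m·ω_n² = 869 × 151.4² = 869 × 22930 = 19930000 N/m.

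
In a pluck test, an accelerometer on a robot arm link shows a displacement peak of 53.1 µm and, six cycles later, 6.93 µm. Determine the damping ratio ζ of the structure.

0.0539

Logarithmic decrement δ = (1/n)·ln(x₀/x_n) = (1/6)·ln(53.1/6.93) = (1/6)·ln(7.662) = 0.3394.
ζ = δ/√(4π² + δ²) = 0.3394/√(39.48 + 0.115) = 0.3394/6.292 = 0.05394.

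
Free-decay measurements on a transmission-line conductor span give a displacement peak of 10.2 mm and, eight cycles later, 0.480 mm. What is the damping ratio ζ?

0.0607

Logarithmic decrement δ = (1/n)·ln(x₀/x_n) = (1/8)·ln(10.2/0.480) = (1/8)·ln(21.25) = 0.3820.
ζ = δ/√(4π² + δ²) = 0.3820/√(39.48 + 0.146) = 0.3820/6.295 = 0.06069.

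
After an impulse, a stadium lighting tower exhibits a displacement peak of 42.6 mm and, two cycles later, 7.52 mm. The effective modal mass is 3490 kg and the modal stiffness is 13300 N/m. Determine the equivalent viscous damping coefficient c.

1860 N·s/m

Logarithmic decrement δ = (1/n)·ln(x₀/x_n) = (1/2)·ln(42.6/7.52) = (1/2)·ln(5.665) = 0.8671.
ζ = δ/√(4π² + δ²) = 0.8671/√(39.48 + 0.752) = 0.8671/6.343 = 0.1367.
c = ζ · 2√(km) = 0.1367 × 2√(13300 × 3490) = 0.1367 × 13630 = 1863 N·s/m.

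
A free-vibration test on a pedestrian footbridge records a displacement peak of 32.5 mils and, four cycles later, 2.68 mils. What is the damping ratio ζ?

0.0988

Logarithmic decrement δ = (1/n)·ln(x₀/x_n) = (1/4)·ln(32.5/2.68) = (1/4)·ln(12.13) = 0.6239.
ζ = δ/√(4π² + δ²) = 0.6239/√(39.48 + 0.389) = 0.6239/6.314 = 0.09880.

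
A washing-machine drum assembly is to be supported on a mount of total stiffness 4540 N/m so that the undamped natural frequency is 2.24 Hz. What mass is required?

22.9 kg

ω_n = 2πf_n = 2π × 2.24 = 14.07 rad/s.
m = k/ω_n² = 4540/14.07² = 4540/198.1 = 22.92 kg.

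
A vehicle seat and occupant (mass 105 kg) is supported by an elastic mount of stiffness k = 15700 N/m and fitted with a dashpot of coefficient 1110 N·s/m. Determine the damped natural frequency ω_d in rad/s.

ω_n = √(k/m) = √(15700/105) = 12.23 rad/s.
Critical damping c_c = 2√(k·m) = 2√(15700 × 105) = 2568 N·s/m, so ζ = c/c_c = 1110/2568 = 0.4323.
ω_d = ω_n√(1 − ζ²) = 12.23 × √(1 − 0.187) = 11.03 rad/s.

11.0 rad/s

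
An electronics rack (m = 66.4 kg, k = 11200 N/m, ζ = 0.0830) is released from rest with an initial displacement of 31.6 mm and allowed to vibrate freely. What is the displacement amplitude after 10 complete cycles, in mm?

Logarithmic decrement δ = 2πζ/√(1 − ζ²) = 2π × 0.08300/√(1 − 0.00689) = 0.5233.
After n cycles, x_n/x₀ = e^(−nδ), so x_10 = 31.6 × e^(−10 × 0.5233) = 31.6 × 0.005337 = 0.1686 mm.

0.169 mm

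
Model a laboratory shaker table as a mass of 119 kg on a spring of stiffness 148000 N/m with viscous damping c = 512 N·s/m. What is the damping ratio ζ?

ω_n = √(k/m) = √(148000/119) = 35.27 rad/s.
Critical damping c_c = 2√(k·m) = 2√(148000 × 119) = 8393 N·s/m, so ζ = c/c_c = 512/8393 = 0.06100.

0.0610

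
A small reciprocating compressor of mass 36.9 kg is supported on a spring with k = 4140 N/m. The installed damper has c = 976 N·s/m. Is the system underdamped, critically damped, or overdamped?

overdamped

c_c = 2√(k·m) = 781.7 N·s/m; ζ = c/c_c = 976/781.7 = 1.25.
Since ζ > 1 the system is overdamped.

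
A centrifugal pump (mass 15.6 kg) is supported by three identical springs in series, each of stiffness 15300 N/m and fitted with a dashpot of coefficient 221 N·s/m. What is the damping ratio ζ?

Series springs: 1/k_eq = 3/15300, so k_eq = 15300/3 = 5100 N/m.
ω_n = √(k_eq/m) = √(5100/15.6) = 18.08 rad/s.
Critical damping c_c = 2√(k_eq·m) = 2√(5100 × 15.6) = 564.1 N·s/m, so ζ = c/c_c = 221/564.1 = 0.3918.

0.392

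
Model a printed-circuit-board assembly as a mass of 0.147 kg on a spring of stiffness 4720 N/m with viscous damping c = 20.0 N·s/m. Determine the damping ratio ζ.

ω_n = √(k/m) = √(4720/0.147) = 179.2 rad/s.
Critical damping c_c = 2√(k·m) = 2√(4720 × 0.147) = 52.68 N·s/m, so ζ = c/c_c = 20.0/52.68 = 0.3796.

0.380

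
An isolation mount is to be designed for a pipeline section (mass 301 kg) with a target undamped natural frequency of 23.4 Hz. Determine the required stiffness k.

ω_n = 2πf_n = 2π × 23.4 = 147.0 rad/s.
k = m·ω_n² = 301 × 147.0² = 301 × 21620 = 6507000 N/m.

6510000 N/m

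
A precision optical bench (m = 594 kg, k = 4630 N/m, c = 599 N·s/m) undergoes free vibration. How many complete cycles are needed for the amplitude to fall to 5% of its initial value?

3 cycles

ζ = c/(2√(km)) = 599/(2√(4630 × 594)) = 599/3317 = 0.1806.
Logarithmic decrement δ = 2πζ/√(1 − ζ²) = 2π × 0.1806/√(1 − 0.0326) = 1.154.
x_n/x₀ = e^(−nδ) ≤ 0.05; take ln: n ≥ ln(1/0.05)/δ = 2.996/1.154 = 2.597.
So 3 complete cycles are required.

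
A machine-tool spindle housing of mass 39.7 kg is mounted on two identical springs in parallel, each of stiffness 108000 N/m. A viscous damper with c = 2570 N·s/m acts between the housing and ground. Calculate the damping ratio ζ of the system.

Parallel springs add: k_eq = 2 × 108000 = 216000 N/m.
ω_n = √(k_eq/m) = √(216000/39.7) = 73.76 rad/s.
Critical damping c_c = 2√(k_eq·m) = 2√(216000 × 39.7) = 5857 N·s/m, so ζ = c/c_c = 2570/5857 = 0.4388.

0.439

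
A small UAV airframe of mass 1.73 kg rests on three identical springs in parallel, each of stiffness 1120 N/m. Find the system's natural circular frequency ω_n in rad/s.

44.1 rad/s

Parallel springs add: k_eq = 3 × 1120 = 3360 N/m.
ω_n = √(k_eq/m) = √(3360/1.73) = √1942 = 44.07 rad/s.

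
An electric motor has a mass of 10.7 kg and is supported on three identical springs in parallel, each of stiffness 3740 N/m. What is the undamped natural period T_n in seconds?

0.194 s

Parallel springs add: k_eq = 3 × 3740 = 11220 N/m.
ω_n = √(k_eq/m) = √(11220/10.7) = √1049 = 32.38 rad/s.
T_n = 2π/ω_n = 6.283/32.38 = 0.1940 s.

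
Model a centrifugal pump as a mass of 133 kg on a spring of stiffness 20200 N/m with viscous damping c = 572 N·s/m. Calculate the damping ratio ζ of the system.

ω_n = √(k/m) = √(20200/133) = 12.32 rad/s.
Critical damping c_c = 2√(k·m) = 2√(20200 × 133) = 3278 N·s/m, so ζ = c/c_c = 572/3278 = 0.1745.

0.174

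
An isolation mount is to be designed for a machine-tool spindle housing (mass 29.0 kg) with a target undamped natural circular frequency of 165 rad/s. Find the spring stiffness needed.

k = m·ω_n² = 29.0 × 165.0² = 29.0 × 27220 = 789500 N/m.

790000 N/m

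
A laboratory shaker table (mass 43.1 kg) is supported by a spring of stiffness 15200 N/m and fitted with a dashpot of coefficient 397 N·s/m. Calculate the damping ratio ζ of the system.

ω_n = √(k/m) = √(15200/43.1) = 18.78 rad/s.
Critical damping c_c = 2√(k·m) = 2√(15200 × 43.1) = 1619 N·s/m, so ζ = c/c_c = 397/1619 = 0.2452.

0.245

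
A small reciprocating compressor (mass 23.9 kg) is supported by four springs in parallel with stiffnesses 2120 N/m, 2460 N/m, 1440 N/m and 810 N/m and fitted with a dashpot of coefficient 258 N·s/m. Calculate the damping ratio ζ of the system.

Parallel springs add: k_eq = 2120 + 2460 + 1440 + 810 = 6830 N/m.
ω_n = √(k_eq/m) = √(6830/23.9) = 16.90 rad/s.
Critical damping c_c = 2√(k_eq·m) = 2√(6830 × 23.9) = 808.1 N·s/m, so ζ = c/c_c = 258/808.1 = 0.3193.

0.319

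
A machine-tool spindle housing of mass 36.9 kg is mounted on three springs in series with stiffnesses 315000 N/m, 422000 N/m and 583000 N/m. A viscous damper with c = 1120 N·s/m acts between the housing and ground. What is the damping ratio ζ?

Series springs: 1/k_eq = 1/315000 + 1/422000 + 1/583000 = 7.260×10^-6, so k_eq = 137700 N/m.
ω_n = √(k_eq/m) = √(137700/36.9) = 61.10 rad/s.
Critical damping c_c = 2√(k_eq·m) = 2√(137700 × 36.9) = 4509 N·s/m, so ζ = c/c_c = 1120/4509 = 0.2484.

0.248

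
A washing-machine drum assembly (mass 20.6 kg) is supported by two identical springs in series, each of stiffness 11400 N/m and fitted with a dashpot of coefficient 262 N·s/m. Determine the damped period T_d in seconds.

0.409 s

Series springs: 1/k_eq = 2/11400, so k_eq = 11400/2 = 5700 N/m.
ω_n = √(k_eq/m) = √(5700/20.6) = 16.63 rad/s.
Critical damping c_c = 2√(k_eq·m) = 2√(5700 × 20.6) = 685.3 N·s/m, so ζ = c/c_c = 262/685.3 = 0.3823.
ω_d = ω_n√(1 − ζ²) = 16.63 × √(1 − 0.146) = 15.37 rad/s.
T_d = 2π/ω_d = 0.4088 s.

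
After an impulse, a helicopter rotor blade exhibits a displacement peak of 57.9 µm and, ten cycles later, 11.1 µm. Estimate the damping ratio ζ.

Logarithmic decrement δ = (1/n)·ln(x₀/x_n) = (1/10)·ln(57.9/11.1) = (1/10)·ln(5.216) = 0.1652.
ζ = δ/√(4π² + δ²) = 0.1652/√(39.48 + 0.0273) = 0.1652/6.285 = 0.02628.

0.0263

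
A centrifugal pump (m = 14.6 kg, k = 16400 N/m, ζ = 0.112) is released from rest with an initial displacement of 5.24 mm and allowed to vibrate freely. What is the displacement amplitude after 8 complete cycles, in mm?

0.0182 mm

Logarithmic decrement δ = 2πζ/√(1 − ζ²) = 2π × 0.1120/√(1 − 0.0125) = 0.7082.
After n cycles, x_n/x₀ = e^(−nδ), so x_8 = 5.24 × e^(−8 × 0.7082) = 5.24 × 0.003464 = 0.01815 mm.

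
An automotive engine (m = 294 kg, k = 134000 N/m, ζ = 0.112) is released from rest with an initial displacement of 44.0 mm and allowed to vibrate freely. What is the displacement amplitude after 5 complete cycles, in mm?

1.28 mm

Logarithmic decrement δ = 2πζ/√(1 − ζ²) = 2π × 0.1120/√(1 − 0.0125) = 0.7082.
After n cycles, x_n/x₀ = e^(−nδ), so x_5 = 44.0 × e^(−5 × 0.7082) = 44.0 × 0.02899 = 1.275 mm.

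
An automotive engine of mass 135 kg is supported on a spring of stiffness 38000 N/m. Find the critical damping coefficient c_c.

4530 N·s/m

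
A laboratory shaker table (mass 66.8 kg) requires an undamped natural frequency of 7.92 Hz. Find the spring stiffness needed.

165000 N/m

ω_n = 2πf_n = 2π × 7.92 = 49.76 rad/s.
k = m·ω_n² = 66.8 × 49.76² = 66.8 × 2476 = 165400 N/m.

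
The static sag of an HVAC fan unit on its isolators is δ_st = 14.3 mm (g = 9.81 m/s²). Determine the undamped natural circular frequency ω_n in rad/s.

26.2 rad/s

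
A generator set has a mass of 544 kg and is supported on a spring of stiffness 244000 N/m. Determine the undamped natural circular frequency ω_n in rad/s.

ω_n = √(k/m) = √(244000/544) = √448.5 = 21.18 rad/s.

21.2 rad/s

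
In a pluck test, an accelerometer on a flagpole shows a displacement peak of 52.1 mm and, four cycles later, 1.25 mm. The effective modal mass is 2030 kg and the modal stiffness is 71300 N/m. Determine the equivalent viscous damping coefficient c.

Logarithmic decrement δ = (1/n)·ln(x₀/x_n) = (1/4)·ln(52.1/1.25) = (1/4)·ln(41.68) = 0.9325.
ζ = δ/√(4π² + δ²) = 0.9325/√(39.48 + 0.870) = 0.9325/6.352 = 0.1468.
c = ζ · 2√(km) = 0.1468 × 2√(71300 × 2030) = 0.1468 × 24060 = 3532 N·s/m.

3530 N·s/m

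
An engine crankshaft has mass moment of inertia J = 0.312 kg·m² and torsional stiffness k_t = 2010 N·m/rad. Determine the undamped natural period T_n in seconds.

ω_n = √(k_t/J) = √(2010/0.312) = √6442 = 80.26 rad/s.
T_n = 2π/ω_n = 6.283/80.26 = 0.07828 s.

0.0783 s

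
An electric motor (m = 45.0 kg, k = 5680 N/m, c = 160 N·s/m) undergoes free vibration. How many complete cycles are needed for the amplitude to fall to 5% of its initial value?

3 cycles

ζ = c/(2√(km)) = 160/(2√(5680 × 45.0)) = 160/1011 = 0.1582.
Logarithmic decrement δ = 2πζ/√(1 − ζ²) = 2π × 0.1582/√(1 − 0.0250) = 1.007.
x_n/x₀ = e^(−nδ) ≤ 0.05; take ln: n ≥ ln(1/0.05)/δ = 2.996/1.007 = 2.975.
So 3 complete cycles are required.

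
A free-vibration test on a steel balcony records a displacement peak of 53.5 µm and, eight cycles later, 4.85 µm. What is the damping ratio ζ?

0.0477

Logarithmic decrement δ = (1/n)·ln(x₀/x_n) = (1/8)·ln(53.5/4.85) = (1/8)·ln(11.03) = 0.3001.
ζ = δ/√(4π² + δ²) = 0.3001/√(39.48 + 0.0901) = 0.3001/6.290 = 0.04771.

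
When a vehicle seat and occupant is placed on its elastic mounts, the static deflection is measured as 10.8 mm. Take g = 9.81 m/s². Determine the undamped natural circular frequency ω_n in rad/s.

30.1 rad/s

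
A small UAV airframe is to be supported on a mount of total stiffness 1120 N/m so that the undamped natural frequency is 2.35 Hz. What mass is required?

5.14 kg

ω_n = 2πf_n = 2π × 2.35 = 14.77 rad/s.
m = k/ω_n² = 1120/14.77² = 1120/218.0 = 5.137 kg.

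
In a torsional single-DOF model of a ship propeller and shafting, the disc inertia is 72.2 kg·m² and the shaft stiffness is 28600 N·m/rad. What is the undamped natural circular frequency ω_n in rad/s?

19.9 rad/s

ω_n = √(k_t/J) = √(28600/72.2) = √396.1 = 19.90 rad/s.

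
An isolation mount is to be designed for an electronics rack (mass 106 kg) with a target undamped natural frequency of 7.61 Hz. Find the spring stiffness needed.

242000 N/m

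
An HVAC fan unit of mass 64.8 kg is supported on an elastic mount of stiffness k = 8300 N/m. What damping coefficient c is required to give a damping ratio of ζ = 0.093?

c_c = 2√(k·m) = 2√(8300 × 64.8) = 1467 N·s/m.
c = ζ·c_c = 0.093 × 1467 = 136.4 N·s/m.

136 N·s/m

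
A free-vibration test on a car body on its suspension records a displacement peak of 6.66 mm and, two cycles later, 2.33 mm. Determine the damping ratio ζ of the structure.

Logarithmic decrement δ = (1/n)·ln(x₀/x_n) = (1/2)·ln(6.66/2.33) = (1/2)·ln(2.858) = 0.5251.
ζ = δ/√(4π² + δ²) = 0.5251/√(39.48 + 0.276) = 0.5251/6.305 = 0.08329.

0.0833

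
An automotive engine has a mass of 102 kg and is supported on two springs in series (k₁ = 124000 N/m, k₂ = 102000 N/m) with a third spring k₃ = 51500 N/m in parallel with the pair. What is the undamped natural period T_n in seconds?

0.194 s

Series pair: k_s = k₁k₂/(k₁+k₂) = (124000)(102000)/(124000 + 102000) = 55960 N/m. In parallel with k₃: k_eq = 55960 + 51500 = 107500 N/m.
ω_n = √(k_eq/m) = √(107500/102) = √1054 = 32.46 rad/s.
T_n = 2π/ω_n = 6.283/32.46 = 0.1936 s.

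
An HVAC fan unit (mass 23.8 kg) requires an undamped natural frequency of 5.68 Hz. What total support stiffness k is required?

30300 N/m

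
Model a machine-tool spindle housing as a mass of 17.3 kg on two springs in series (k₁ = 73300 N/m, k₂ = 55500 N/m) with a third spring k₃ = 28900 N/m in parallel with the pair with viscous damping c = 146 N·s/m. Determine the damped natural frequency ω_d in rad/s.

Series pair: k_s = k₁k₂/(k₁+k₂) = (73300)(55500)/(73300 + 55500) = 31590 N/m. In parallel with k₃: k_eq = 31590 + 28900 = 60490 N/m.
ω_n = √(k_eq/m) = √(60490/17.3) = 59.13 rad/s.
Critical damping c_c = 2√(k_eq·m) = 2√(60490 × 17.3) = 2046 N·s/m, so ζ = c/c_c = 146/2046 = 0.07136.
ω_d = ω_n√(1 − ζ²) = 59.13 × √(1 − 0.00509) = 58.98 rad/s.

59.0 rad/s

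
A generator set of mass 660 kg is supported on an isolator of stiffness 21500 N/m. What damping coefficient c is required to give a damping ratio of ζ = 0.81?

c_c = 2√(k·m) = 2√(21500 × 660) = 7534 N·s/m.
c = ζ·c_c = 0.81 × 7534 = 6102 N·s/m.

6100 N·s/m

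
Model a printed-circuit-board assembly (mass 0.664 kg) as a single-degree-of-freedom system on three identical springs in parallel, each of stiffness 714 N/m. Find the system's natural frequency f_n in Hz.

Parallel springs add: k_eq = 3 × 714 = 2142 N/m.
ω_n = √(k_eq/m) = √(2142/0.664) = √3226 = 56.80 rad/s.
f_n = ω_n/(2π) = 56.80/6.283 = 9.040 Hz.

9.04 Hz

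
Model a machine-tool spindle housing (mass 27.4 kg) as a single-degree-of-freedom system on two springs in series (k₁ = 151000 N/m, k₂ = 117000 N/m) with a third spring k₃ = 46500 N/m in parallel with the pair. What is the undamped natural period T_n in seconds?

0.0981 s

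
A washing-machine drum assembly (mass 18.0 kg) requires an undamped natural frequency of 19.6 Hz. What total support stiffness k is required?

273000 N/m

ω_n = 2πf_n = 2π × 19.6 = 123.2 rad/s.
k = m·ω_n² = 18.0 × 123.2² = 18.0 × 15170 = 273000 N/m.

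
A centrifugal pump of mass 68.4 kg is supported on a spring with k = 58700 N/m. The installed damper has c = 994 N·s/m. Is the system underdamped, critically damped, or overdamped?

underdamped

c_c = 2√(k·m) = 4008 N·s/m; ζ = c/c_c = 994/4008 = 0.248.
Since ζ < 1 the system is underdamped.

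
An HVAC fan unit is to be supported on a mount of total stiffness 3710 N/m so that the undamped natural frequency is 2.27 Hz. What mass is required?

18.2 kg

ω_n = 2πf_n = 2π × 2.27 = 14.26 rad/s.
m = k/ω_n² = 3710/14.26² = 3710/203.4 = 18.24 kg.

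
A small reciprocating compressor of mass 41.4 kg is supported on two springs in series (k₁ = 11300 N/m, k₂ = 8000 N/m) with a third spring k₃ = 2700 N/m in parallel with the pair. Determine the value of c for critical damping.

1110 N·s/m

Series pair: k_s = k₁k₂/(k₁+k₂) = (11300)(8000)/(11300 + 8000) = 4684 N/m. In parallel with k₃: k_eq = 4684 + 2700 = 7384 N/m.
c_c = 2√(k_eq·m) = 2√(7384 × 41.4) = 2 × 552.9 = 1106 N·s/m.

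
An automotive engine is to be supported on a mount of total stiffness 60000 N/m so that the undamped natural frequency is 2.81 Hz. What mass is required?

192 kg

ω_n = 2πf_n = 2π × 2.81 = 17.66 rad/s.
m = k/ω_n² = 60000/17.66² = 60000/311.7 = 192.5 kg.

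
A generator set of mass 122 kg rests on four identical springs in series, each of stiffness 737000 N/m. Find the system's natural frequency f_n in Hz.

6.19 Hz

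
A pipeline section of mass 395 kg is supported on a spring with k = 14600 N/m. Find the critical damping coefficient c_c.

c_c = 2√(k·m) = 2√(14600 × 395) = 2 × 2401 = 4803 N·s/m.

4800 N·s/m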